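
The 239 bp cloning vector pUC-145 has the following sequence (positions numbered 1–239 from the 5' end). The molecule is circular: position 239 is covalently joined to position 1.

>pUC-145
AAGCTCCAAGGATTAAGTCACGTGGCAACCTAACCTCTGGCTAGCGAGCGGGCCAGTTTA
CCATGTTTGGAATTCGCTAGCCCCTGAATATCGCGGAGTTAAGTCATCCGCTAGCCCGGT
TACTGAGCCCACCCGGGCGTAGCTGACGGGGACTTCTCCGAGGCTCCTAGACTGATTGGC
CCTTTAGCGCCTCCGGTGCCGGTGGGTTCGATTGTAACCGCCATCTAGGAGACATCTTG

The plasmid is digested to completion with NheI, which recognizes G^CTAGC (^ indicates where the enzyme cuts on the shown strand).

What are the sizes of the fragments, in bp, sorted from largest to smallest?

169, 36, 34 bp

NheI sites (GCTAGC) start at positions 40, 76, 110.
NheI cuts after the first base of each site, so after positions 40, 76, 110.
Circular molecule, 3 cuts → 3 fragments:
  41–76 → 36 bp
  77–110 → 34 bp
  111–239 then 1–40 → 129 + 40 = 169 bp
Sorted largest to smallest: 169, 36, 34 bp.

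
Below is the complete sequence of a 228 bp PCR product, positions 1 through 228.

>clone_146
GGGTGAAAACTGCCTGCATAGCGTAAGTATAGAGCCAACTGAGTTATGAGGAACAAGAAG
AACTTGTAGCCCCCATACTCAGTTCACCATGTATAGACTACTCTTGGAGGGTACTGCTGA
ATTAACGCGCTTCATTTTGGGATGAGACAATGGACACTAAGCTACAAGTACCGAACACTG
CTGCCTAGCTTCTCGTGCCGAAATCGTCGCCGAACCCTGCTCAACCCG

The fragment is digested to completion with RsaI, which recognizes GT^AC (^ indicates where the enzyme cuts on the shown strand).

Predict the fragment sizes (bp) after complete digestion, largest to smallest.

RsaI sites (GTAC) start at positions 111, 168.
RsaI cuts after base 2 of each site, so after positions 112, 169.
Linear molecule, 2 cuts → 3 fragments:
  1–112 → 112 bp
  113–169 → 57 bp
  170–228 → 59 bp
Sorted largest to smallest: 112, 59, 57 bp.

112, 59, 57 bp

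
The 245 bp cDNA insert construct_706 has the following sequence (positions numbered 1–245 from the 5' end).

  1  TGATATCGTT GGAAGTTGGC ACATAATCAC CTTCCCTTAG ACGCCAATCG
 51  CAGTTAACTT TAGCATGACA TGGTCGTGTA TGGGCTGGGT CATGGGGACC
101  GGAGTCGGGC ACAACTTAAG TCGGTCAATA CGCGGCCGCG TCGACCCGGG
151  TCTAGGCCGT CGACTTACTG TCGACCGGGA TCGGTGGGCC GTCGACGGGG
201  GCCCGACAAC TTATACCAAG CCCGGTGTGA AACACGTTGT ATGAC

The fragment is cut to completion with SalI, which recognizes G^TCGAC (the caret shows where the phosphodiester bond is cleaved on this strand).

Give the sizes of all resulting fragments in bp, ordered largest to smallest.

SalI sites (GTCGAC) start at positions 140, 159, 170, 191.
SalI cuts after the first base of each site, so after positions 140, 159, 170, 191.
Linear molecule, 4 cuts → 5 fragments:
  1–140 → 140 bp
  141–159 → 19 bp
  160–170 → 11 bp
  171–191 → 21 bp
  192–245 → 54 bp
Sorted largest to smallest: 140, 54, 21, 19, 11 bp.

140, 54, 21, 19, 11 bp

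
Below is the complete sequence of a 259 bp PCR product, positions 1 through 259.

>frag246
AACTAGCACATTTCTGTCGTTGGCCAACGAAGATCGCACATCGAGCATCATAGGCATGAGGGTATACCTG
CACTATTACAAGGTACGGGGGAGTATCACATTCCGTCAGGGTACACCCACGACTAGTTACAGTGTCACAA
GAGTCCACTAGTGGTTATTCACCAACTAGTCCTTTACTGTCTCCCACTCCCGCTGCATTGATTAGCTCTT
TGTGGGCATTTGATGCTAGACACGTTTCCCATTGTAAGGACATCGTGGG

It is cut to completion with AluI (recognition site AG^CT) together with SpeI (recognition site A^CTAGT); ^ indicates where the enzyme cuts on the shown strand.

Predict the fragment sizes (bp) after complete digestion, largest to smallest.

122, 54, 40, 25, 18 bp

The AluI site (AGCT) starts at position 204.
AluI cuts after base 2 of each site, so after position 205.
SpeI sites (ACTAGT) start at positions 122, 147, 165.
SpeI cuts after the first base of each site, so after positions 122, 147, 165.
Combined cut positions: 122, 147, 165, 205.
Linear molecule, 4 cuts → 5 fragments:
  1–122 → 122 bp
  123–147 → 25 bp
  148–165 → 18 bp
  166–205 → 40 bp
  206–259 → 54 bp
Sorted largest to smallest: 122, 54, 40, 25, 18 bp.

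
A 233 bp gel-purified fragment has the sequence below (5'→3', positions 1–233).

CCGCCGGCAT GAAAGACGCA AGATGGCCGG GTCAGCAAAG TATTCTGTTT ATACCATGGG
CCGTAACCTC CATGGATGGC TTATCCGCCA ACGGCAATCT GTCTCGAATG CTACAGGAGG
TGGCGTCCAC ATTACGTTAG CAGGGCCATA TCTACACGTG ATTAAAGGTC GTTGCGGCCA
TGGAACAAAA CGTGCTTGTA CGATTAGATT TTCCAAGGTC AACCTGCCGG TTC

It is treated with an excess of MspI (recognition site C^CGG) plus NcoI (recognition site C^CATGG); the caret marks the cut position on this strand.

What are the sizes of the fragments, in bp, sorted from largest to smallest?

MspI sites (CCGG) start at positions 4, 27, 227.
MspI cuts after the first base of each site, so after positions 4, 27, 227.
NcoI sites (CCATGG) start at positions 54, 70, 178.
NcoI cuts after the first base of each site, so after positions 54, 70, 178.
Combined cut positions: 4, 27, 54, 70, 178, 227.
Linear molecule, 6 cuts → 7 fragments:
  1–4 → 4 bp
  5–27 → 23 bp
  28–54 → 27 bp
  55–70 → 16 bp
  71–178 → 108 bp
  179–227 → 49 bp
  228–233 → 6 bp
Sorted largest to smallest: 108, 49, 27, 23, 16, 6, 4 bp.

108, 49, 27, 23, 16, 6, 4 bp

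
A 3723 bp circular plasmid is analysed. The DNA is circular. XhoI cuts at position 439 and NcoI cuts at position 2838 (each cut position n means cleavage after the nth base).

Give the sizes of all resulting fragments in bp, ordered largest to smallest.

2399, 1324 bp

Combined cut positions (sorted): 439, 2838.
Circular molecule, 2 cuts → 2 fragments:
  2838 − 439 = 2399 bp
  wrap: 3723 − 2838 + 439 = 1324 bp
Sorted largest to smallest: 2399, 1324 bp.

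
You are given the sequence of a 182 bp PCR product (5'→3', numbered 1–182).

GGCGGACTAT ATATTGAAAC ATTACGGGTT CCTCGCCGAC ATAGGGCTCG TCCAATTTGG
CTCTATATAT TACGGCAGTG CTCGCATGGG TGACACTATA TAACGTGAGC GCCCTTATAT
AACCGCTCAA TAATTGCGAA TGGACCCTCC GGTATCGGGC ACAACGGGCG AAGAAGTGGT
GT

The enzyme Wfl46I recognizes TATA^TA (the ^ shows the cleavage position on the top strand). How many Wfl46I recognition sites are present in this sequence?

4

TATATA occurs starting at positions 8, 64, 97, 116.
Wfl46I cuts at 4 sites.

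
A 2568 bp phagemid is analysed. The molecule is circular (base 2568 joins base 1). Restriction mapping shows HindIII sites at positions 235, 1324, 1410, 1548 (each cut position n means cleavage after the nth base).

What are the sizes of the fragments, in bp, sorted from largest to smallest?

Circular molecule, 4 cuts → 4 fragments:
  1324 − 235 = 1089 bp
  1410 − 1324 = 86 bp
  1548 − 1410 = 138 bp
  wrap: 2568 − 1548 + 235 = 1255 bp
Sorted largest to smallest: 1255, 1089, 138, 86 bp.

1255, 1089, 138, 86 bp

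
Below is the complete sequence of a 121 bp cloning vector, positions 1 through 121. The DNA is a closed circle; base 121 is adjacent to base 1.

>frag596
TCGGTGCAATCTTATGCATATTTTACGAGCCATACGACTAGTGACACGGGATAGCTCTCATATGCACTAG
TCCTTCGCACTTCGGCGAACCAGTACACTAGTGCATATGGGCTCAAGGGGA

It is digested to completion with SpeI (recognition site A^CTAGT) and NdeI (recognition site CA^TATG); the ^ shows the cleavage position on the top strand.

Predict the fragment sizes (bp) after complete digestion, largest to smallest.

SpeI sites (ACTAGT) start at positions 37, 66, 97.
SpeI cuts after the first base of each site, so after positions 37, 66, 97.
NdeI sites (CATATG) start at positions 59, 104.
NdeI cuts after base 2 of each site, so after positions 60, 105.
Combined cut positions: 37, 60, 66, 97, 105.
Circular molecule, 5 cuts → 5 fragments:
  38–60 → 23 bp
  61–66 → 6 bp
  67–97 → 31 bp
  98–105 → 8 bp
  106–121 then 1–37 → 16 + 37 = 53 bp
Sorted largest to smallest: 53, 31, 23, 8, 6 bp.

53, 31, 23, 8, 6 bp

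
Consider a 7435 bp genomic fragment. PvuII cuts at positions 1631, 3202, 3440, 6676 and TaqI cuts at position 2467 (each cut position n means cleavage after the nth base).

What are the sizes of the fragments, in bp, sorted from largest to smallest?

3236, 1631, 836, 759, 735, 238 bp

Combined cut positions (sorted): 1631, 2467, 3202, 3440, 6676.
Linear molecule, 5 cuts → 6 fragments:
  1631 − 0 = 1631 bp
  2467 − 1631 = 836 bp
  3202 − 2467 = 735 bp
  3440 − 3202 = 238 bp
  6676 − 3440 = 3236 bp
  7435 − 6676 = 759 bp
Sorted largest to smallest: 3236, 1631, 836, 759, 735, 238 bp.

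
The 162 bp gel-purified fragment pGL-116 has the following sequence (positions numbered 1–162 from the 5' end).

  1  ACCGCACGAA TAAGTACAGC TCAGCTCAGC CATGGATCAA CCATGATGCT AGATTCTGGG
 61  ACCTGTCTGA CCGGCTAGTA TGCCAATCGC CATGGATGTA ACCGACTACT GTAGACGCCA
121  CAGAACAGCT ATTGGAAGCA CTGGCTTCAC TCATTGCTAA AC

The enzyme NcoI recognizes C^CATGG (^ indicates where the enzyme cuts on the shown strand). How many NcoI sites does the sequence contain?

CCATGG occurs starting at positions 30, 90.
NcoI cuts at 2 sites.

2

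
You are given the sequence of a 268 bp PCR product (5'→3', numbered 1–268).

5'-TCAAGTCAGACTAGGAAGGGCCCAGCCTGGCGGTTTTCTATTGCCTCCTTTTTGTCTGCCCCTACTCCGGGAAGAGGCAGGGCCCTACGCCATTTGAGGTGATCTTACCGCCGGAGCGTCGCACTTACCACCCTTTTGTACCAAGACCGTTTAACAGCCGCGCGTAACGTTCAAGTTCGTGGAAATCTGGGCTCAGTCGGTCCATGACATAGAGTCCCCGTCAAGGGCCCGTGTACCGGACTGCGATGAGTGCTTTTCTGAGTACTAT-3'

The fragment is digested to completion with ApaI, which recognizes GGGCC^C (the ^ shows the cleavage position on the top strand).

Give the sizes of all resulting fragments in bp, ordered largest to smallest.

ApaI sites (GGGCCC) start at positions 18, 80, 225.
ApaI cuts after base 5 of each site (before the last base), so after positions 22, 84, 229.
Linear molecule, 3 cuts → 4 fragments:
  1–22 → 22 bp
  23–84 → 62 bp
  85–229 → 145 bp
  230–268 → 39 bp
Sorted largest to smallest: 145, 62, 39, 22 bp.

145, 62, 39, 22 bp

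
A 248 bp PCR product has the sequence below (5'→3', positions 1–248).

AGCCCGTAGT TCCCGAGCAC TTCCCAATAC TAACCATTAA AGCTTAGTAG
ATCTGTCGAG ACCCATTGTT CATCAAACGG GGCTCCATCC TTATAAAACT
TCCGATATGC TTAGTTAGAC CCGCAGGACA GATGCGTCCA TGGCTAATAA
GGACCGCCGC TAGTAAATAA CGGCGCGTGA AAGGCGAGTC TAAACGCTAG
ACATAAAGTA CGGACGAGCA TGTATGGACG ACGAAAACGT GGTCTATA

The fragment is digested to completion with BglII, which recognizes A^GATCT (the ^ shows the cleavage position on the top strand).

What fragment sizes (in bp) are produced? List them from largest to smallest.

The BglII site (AGATCT) starts at position 49.
BglII cuts after the first base of each site, so after position 49.
Linear molecule, 1 cut → 2 fragments:
  1–49 → 49 bp
  50–248 → 199 bp
Sorted largest to smallest: 199, 49 bp.

199, 49 bp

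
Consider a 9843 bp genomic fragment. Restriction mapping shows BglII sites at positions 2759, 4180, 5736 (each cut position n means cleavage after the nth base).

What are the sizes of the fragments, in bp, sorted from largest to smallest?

Linear molecule, 3 cuts → 4 fragments:
  2759 − 0 = 2759 bp
  4180 − 2759 = 1421 bp
  5736 − 4180 = 1556 bp
  9843 − 5736 = 4107 bp
Sorted largest to smallest: 4107, 2759, 1556, 1421 bp.

4107, 2759, 1556, 1421 bp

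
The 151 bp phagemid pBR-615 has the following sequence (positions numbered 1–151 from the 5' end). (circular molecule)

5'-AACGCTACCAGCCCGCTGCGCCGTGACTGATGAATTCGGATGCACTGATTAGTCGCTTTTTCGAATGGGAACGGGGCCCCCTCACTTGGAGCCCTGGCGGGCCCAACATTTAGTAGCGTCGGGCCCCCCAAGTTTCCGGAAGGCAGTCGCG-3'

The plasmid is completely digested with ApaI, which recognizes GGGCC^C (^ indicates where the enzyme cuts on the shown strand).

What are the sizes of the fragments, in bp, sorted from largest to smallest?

ApaI sites (GGGCCC) start at positions 74, 99, 121.
ApaI cuts after base 5 of each site (before the last base), so after positions 78, 103, 125.
Circular molecule, 3 cuts → 3 fragments:
  79–103 → 25 bp
  104–125 → 22 bp
  126–151 then 1–78 → 26 + 78 = 104 bp
Sorted largest to smallest: 104, 25, 22 bp.

104, 25, 22 bp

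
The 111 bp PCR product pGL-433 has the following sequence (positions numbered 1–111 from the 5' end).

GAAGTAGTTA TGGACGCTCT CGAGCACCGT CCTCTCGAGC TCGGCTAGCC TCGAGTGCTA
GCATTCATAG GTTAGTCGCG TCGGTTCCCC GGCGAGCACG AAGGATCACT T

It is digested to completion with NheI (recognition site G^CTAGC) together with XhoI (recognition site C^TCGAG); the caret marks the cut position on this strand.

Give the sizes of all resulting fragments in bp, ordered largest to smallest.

54, 19, 15, 10, 7, 6 bp

NheI sites (GCTAGC) start at positions 44, 57.
NheI cuts after the first base of each site, so after positions 44, 57.
XhoI sites (CTCGAG) start at positions 19, 34, 50.
XhoI cuts after the first base of each site, so after positions 19, 34, 50.
Combined cut positions: 19, 34, 44, 50, 57.
Linear molecule, 5 cuts → 6 fragments:
  1–19 → 19 bp
  20–34 → 15 bp
  35–44 → 10 bp
  45–50 → 6 bp
  51–57 → 7 bp
  58–111 → 54 bp
Sorted largest to smallest: 54, 19, 15, 10, 7, 6 bp.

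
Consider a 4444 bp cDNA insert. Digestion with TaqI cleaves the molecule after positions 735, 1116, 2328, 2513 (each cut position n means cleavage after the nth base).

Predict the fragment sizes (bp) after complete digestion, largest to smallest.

1931, 1212, 735, 381, 185 bp

Linear molecule, 4 cuts → 5 fragments:
  735 − 0 = 735 bp
  1116 − 735 = 381 bp
  2328 − 1116 = 1212 bp
  2513 − 2328 = 185 bp
  4444 − 2513 = 1931 bp
Sorted largest to smallest: 1931, 1212, 735, 381, 185 bp.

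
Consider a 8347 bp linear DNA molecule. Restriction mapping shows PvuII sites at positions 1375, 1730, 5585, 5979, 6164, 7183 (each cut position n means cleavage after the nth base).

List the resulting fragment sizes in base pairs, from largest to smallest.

3855, 1375, 1164, 1019, 394, 355, 185 bp

Linear molecule, 6 cuts → 7 fragments:
  1375 − 0 = 1375 bp
  1730 − 1375 = 355 bp
  5585 − 1730 = 3855 bp
  5979 − 5585 = 394 bp
  6164 − 5979 = 185 bp
  7183 − 6164 = 1019 bp
  8347 − 7183 = 1164 bp
Sorted largest to smallest: 3855, 1375, 1164, 1019, 394, 355, 185 bp.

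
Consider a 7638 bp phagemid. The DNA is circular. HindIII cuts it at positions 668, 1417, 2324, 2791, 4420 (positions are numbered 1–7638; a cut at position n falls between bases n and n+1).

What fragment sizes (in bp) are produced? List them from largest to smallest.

Circular molecule, 5 cuts → 5 fragments:
  1417 − 668 = 749 bp
  2324 − 1417 = 907 bp
  2791 − 2324 = 467 bp
  4420 − 2791 = 1629 bp
  wrap: 7638 − 4420 + 668 = 3886 bp
Sorted largest to smallest: 3886, 1629, 907, 749, 467 bp.

3886, 1629, 907, 749, 467 bp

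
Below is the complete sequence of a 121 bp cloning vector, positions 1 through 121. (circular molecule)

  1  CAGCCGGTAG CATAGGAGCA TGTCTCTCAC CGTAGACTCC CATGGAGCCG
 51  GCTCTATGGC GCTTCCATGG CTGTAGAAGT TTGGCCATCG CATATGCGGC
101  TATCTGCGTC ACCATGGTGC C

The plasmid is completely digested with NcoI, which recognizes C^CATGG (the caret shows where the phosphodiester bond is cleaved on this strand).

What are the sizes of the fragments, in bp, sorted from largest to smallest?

49, 47, 25 bp

NcoI sites (CCATGG) start at positions 40, 65, 112.
NcoI cuts after the first base of each site, so after positions 40, 65, 112.
Circular molecule, 3 cuts → 3 fragments:
  41–65 → 25 bp
  66–112 → 47 bp
  113–121 then 1–40 → 9 + 40 = 49 bp
Sorted largest to smallest: 49, 47, 25 bp.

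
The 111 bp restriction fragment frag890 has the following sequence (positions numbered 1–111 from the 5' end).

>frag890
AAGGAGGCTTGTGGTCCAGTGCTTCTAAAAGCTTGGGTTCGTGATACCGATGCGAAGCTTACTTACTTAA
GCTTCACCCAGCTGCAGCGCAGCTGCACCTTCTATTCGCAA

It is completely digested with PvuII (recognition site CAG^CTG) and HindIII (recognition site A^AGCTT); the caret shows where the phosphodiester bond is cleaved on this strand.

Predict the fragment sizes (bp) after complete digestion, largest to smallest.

PvuII sites (CAGCTG) start at positions 79, 90.
PvuII cuts after base 3 of each site, so after positions 81, 92.
HindIII sites (AAGCTT) start at positions 29, 55, 69.
HindIII cuts after the first base of each site, so after positions 29, 55, 69.
Combined cut positions: 29, 55, 69, 81, 92.
Linear molecule, 5 cuts → 6 fragments:
  1–29 → 29 bp
  30–55 → 26 bp
  56–69 → 14 bp
  70–81 → 12 bp
  82–92 → 11 bp
  93–111 → 19 bp
Sorted largest to smallest: 29, 26, 19, 14, 12, 11 bp.

29, 26, 19, 14, 12, 11 bp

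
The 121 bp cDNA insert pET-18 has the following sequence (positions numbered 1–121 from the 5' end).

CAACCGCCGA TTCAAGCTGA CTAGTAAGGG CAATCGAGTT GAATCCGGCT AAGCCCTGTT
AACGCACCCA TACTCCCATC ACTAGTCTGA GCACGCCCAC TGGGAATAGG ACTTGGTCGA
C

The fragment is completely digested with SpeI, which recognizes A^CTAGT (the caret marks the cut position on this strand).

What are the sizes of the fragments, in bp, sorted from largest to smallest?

61, 40, 20 bp

SpeI sites (ACTAGT) start at positions 20, 81.
SpeI cuts after the first base of each site, so after positions 20, 81.
Linear molecule, 2 cuts → 3 fragments:
  1–20 → 20 bp
  21–81 → 61 bp
  82–121 → 40 bp
Sorted largest to smallest: 61, 40, 20 bp.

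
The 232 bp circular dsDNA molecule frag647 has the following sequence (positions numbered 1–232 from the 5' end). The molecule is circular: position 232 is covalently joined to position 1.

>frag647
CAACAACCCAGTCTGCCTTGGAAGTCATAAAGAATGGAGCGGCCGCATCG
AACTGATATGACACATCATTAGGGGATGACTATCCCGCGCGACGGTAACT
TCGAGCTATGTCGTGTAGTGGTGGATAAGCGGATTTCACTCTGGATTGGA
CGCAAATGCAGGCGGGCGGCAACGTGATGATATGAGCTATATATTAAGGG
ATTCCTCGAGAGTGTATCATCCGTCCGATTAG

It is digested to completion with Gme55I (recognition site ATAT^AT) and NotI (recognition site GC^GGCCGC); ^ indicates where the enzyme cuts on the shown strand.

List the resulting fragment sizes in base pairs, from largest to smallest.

The Gme55I site (ATATAT) starts at position 189.
Gme55I cuts after base 4 of each site, so after position 192.
The NotI site (GCGGCCGC) starts at position 39.
NotI cuts after base 2 of each site, so after position 40.
Combined cut positions: 40, 192.
Circular molecule, 2 cuts → 2 fragments:
  41–192 → 152 bp
  193–232 then 1–40 → 40 + 40 = 80 bp
Sorted largest to smallest: 152, 80 bp.

152, 80 bp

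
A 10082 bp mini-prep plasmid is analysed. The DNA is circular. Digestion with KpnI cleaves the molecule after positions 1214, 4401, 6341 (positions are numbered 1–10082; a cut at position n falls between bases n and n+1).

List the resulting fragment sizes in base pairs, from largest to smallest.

4955, 3187, 1940 bp

Circular molecule, 3 cuts → 3 fragments:
  4401 − 1214 = 3187 bp
  6341 − 4401 = 1940 bp
  wrap: 10082 − 6341 + 1214 = 4955 bp
Sorted largest to smallest: 4955, 3187, 1940 bp.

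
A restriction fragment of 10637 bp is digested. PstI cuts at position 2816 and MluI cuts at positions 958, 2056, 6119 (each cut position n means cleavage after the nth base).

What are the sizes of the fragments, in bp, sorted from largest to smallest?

Combined cut positions (sorted): 958, 2056, 2816, 6119.
Linear molecule, 4 cuts → 5 fragments:
  958 − 0 = 958 bp
  2056 − 958 = 1098 bp
  2816 − 2056 = 760 bp
  6119 − 2816 = 3303 bp
  10637 − 6119 = 4518 bp
Sorted largest to smallest: 4518, 3303, 1098, 958, 760 bp.

4518, 3303, 1098, 958, 760 bp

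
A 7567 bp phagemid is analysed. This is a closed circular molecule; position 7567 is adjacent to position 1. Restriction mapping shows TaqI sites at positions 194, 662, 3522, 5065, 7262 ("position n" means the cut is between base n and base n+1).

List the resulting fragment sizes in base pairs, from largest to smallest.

2860, 2197, 1543, 499, 468 bp

Circular molecule, 5 cuts → 5 fragments:
  662 − 194 = 468 bp
  3522 − 662 = 2860 bp
  5065 − 3522 = 1543 bp
  7262 − 5065 = 2197 bp
  wrap: 7567 − 7262 + 194 = 499 bp
Sorted largest to smallest: 2860, 2197, 1543, 499, 468 bp.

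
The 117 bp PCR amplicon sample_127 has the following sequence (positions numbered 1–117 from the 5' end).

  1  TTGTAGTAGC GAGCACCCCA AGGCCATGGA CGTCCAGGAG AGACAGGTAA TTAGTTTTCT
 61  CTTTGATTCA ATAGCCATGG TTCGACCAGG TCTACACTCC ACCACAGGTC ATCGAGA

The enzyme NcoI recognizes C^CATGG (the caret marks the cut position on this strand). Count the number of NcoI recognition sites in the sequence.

CCATGG occurs starting at positions 24, 75.
NcoI cuts at 2 sites.

2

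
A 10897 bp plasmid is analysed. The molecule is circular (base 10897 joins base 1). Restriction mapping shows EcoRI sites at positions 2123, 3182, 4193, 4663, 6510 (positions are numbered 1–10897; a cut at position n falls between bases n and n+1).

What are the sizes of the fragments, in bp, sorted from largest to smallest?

6510, 1847, 1059, 1011, 470 bp

Circular molecule, 5 cuts → 5 fragments:
  3182 − 2123 = 1059 bp
  4193 − 3182 = 1011 bp
  4663 − 4193 = 470 bp
  6510 − 4663 = 1847 bp
  wrap: 10897 − 6510 + 2123 = 6510 bp
Sorted largest to smallest: 6510, 1847, 1059, 1011, 470 bp.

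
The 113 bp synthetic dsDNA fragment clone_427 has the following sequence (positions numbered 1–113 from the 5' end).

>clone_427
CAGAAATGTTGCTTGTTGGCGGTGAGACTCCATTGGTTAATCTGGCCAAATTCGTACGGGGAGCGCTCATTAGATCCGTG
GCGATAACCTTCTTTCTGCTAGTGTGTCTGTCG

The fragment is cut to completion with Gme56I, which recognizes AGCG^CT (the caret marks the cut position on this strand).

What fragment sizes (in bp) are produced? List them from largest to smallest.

65, 48 bp

The Gme56I site (AGCGCT) starts at position 62.
Gme56I cuts after base 4 of each site, so after position 65.
Linear molecule, 1 cut → 2 fragments:
  1–65 → 65 bp
  66–113 → 48 bp
Sorted largest to smallest: 65, 48 bp.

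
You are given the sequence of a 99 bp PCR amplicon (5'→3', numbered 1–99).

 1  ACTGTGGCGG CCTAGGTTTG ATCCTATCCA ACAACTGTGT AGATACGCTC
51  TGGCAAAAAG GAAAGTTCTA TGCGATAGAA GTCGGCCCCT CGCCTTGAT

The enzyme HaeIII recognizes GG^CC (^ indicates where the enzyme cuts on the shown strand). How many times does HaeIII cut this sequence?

GGCC occurs starting at positions 9, 84.
HaeIII cuts at 2 sites.

2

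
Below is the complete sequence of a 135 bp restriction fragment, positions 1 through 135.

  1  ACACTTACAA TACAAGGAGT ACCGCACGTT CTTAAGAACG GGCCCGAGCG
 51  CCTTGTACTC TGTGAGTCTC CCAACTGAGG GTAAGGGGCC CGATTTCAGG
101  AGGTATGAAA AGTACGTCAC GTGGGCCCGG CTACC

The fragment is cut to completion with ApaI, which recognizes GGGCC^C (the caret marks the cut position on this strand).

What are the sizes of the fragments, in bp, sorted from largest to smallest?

ApaI sites (GGGCCC) start at positions 40, 86, 123.
ApaI cuts after base 5 of each site (before the last base), so after positions 44, 90, 127.
Linear molecule, 3 cuts → 4 fragments:
  1–44 → 44 bp
  45–90 → 46 bp
  91–127 → 37 bp
  128–135 → 8 bp
Sorted largest to smallest: 46, 44, 37, 8 bp.

46, 44, 37, 8 bp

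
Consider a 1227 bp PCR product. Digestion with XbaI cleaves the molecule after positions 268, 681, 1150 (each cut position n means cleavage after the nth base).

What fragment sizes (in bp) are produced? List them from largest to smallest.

469, 413, 268, 77 bp

Linear molecule, 3 cuts → 4 fragments:
  268 − 0 = 268 bp
  681 − 268 = 413 bp
  1150 − 681 = 469 bp
  1227 − 1150 = 77 bp
Sorted largest to smallest: 469, 413, 268, 77 bp.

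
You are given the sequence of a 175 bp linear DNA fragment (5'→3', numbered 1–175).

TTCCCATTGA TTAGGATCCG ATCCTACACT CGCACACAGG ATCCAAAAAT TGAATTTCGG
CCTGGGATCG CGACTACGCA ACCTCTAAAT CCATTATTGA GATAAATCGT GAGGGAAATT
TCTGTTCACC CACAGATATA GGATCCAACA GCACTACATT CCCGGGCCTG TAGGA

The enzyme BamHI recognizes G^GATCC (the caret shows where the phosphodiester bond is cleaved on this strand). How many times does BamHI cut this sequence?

3

GGATCC occurs starting at positions 14, 39, 141.
BamHI cuts at 3 sites.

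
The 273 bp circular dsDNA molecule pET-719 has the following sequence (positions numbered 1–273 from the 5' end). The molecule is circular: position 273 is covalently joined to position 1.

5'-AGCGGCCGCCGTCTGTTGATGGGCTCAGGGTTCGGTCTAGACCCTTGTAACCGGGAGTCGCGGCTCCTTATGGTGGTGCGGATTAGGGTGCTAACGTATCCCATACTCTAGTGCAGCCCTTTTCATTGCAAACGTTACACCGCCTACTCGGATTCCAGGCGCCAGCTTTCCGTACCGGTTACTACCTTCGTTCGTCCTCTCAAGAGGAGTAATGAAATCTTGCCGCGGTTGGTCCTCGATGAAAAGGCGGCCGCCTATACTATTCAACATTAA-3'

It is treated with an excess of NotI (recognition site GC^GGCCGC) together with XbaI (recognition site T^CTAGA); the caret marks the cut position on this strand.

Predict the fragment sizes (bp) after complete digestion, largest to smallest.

NotI sites (GCGGCCGC) start at positions 2, 247.
NotI cuts after base 2 of each site, so after positions 3, 248.
The XbaI site (TCTAGA) starts at position 36.
XbaI cuts after the first base of each site, so after position 36.
Combined cut positions: 3, 36, 248.
Circular molecule, 3 cuts → 3 fragments:
  4–36 → 33 bp
  37–248 → 212 bp
  249–273 then 1–3 → 25 + 3 = 28 bp
Sorted largest to smallest: 212, 33, 28 bp.

212, 33, 28 bp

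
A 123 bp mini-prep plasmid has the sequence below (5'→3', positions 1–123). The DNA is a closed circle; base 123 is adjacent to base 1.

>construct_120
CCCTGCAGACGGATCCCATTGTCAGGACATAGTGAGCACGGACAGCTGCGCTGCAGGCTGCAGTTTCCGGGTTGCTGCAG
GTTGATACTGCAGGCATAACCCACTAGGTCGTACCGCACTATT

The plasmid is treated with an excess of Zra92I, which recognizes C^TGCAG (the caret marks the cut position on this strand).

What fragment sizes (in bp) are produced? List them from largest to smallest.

Zra92I sites (CTGCAG) start at positions 3, 51, 58, 75, 88.
Zra92I cuts after the first base of each site, so after positions 3, 51, 58, 75, 88.
Circular molecule, 5 cuts → 5 fragments:
  4–51 → 48 bp
  52–58 → 7 bp
  59–75 → 17 bp
  76–88 → 13 bp
  89–123 then 1–3 → 35 + 3 = 38 bp
Sorted largest to smallest: 48, 38, 17, 13, 7 bp.

48, 38, 17, 13, 7 bp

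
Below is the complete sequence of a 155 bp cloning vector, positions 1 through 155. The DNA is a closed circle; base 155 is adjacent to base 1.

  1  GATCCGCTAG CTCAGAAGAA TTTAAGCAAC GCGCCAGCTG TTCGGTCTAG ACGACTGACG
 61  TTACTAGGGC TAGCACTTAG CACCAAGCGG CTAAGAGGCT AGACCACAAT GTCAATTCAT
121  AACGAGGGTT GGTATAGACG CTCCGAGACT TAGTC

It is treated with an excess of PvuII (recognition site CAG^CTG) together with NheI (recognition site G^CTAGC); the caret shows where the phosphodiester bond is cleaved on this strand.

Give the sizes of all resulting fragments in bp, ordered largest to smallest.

92, 32, 31 bp

The PvuII site (CAGCTG) starts at position 35.
PvuII cuts after base 3 of each site, so after position 37.
NheI sites (GCTAGC) start at positions 6, 69.
NheI cuts after the first base of each site, so after positions 6, 69.
Combined cut positions: 6, 37, 69.
Circular molecule, 3 cuts → 3 fragments:
  7–37 → 31 bp
  38–69 → 32 bp
  70–155 then 1–6 → 86 + 6 = 92 bp
Sorted largest to smallest: 92, 32, 31 bp.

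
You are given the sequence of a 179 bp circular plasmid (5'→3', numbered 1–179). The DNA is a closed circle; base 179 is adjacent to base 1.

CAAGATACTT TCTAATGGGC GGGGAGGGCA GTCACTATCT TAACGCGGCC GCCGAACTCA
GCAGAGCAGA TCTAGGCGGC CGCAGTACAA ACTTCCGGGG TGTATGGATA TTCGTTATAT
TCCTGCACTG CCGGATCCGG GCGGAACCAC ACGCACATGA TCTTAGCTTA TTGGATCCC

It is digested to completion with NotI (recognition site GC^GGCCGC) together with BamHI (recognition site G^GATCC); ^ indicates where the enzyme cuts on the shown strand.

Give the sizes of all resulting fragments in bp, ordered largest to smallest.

56, 52, 40, 31 bp

NotI sites (GCGGCCGC) start at positions 45, 76.
NotI cuts after base 2 of each site, so after positions 46, 77.
BamHI sites (GGATCC) start at positions 133, 173.
BamHI cuts after the first base of each site, so after positions 133, 173.
Combined cut positions: 46, 77, 133, 173.
Circular molecule, 4 cuts → 4 fragments:
  47–77 → 31 bp
  78–133 → 56 bp
  134–173 → 40 bp
  174–179 then 1–46 → 6 + 46 = 52 bp
Sorted largest to smallest: 56, 52, 40, 31 bp.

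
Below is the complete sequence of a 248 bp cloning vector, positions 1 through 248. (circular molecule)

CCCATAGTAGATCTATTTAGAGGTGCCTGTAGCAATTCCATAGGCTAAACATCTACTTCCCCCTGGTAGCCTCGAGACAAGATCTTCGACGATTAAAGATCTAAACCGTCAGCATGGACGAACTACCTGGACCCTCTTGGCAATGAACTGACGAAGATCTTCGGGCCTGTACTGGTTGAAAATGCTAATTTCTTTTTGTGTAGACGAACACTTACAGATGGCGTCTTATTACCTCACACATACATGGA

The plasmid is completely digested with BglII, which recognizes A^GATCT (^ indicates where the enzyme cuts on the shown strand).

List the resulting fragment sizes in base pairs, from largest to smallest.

102, 71, 58, 17 bp

BglII sites (AGATCT) start at positions 9, 80, 97, 155.
BglII cuts after the first base of each site, so after positions 9, 80, 97, 155.
Circular molecule, 4 cuts → 4 fragments:
  10–80 → 71 bp
  81–97 → 17 bp
  98–155 → 58 bp
  156–248 then 1–9 → 93 + 9 = 102 bp
Sorted largest to smallest: 102, 71, 58, 17 bp.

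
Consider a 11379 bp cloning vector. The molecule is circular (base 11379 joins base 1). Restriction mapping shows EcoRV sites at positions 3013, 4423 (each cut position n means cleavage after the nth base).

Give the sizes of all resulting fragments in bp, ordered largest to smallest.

9969, 1410 bp

Circular molecule, 2 cuts → 2 fragments:
  4423 − 3013 = 1410 bp
  wrap: 11379 − 4423 + 3013 = 9969 bp
Sorted largest to smallest: 9969, 1410 bp.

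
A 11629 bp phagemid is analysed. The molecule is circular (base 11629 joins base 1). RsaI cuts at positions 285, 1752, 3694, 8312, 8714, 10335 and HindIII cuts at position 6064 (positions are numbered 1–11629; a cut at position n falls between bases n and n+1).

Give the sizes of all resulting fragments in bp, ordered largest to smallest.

Combined cut positions (sorted): 285, 1752, 3694, 6064, 8312, 8714, 10335.
Circular molecule, 7 cuts → 7 fragments:
  1752 − 285 = 1467 bp
  3694 − 1752 = 1942 bp
  6064 − 3694 = 2370 bp
  8312 − 6064 = 2248 bp
  8714 − 8312 = 402 bp
  10335 − 8714 = 1621 bp
  wrap: 11629 − 10335 + 285 = 1579 bp
Sorted largest to smallest: 2370, 2248, 1942, 1621, 1579, 1467, 402 bp.

2370, 2248, 1942, 1621, 1579, 1467, 402 bp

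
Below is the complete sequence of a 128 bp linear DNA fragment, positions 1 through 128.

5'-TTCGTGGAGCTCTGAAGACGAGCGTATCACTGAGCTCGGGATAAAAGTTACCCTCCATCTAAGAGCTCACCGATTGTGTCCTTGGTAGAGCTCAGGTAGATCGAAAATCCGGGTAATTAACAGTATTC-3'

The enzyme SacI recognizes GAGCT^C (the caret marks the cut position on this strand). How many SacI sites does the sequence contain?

GAGCTC occurs starting at positions 7, 32, 63, 88.
SacI cuts at 4 sites.

4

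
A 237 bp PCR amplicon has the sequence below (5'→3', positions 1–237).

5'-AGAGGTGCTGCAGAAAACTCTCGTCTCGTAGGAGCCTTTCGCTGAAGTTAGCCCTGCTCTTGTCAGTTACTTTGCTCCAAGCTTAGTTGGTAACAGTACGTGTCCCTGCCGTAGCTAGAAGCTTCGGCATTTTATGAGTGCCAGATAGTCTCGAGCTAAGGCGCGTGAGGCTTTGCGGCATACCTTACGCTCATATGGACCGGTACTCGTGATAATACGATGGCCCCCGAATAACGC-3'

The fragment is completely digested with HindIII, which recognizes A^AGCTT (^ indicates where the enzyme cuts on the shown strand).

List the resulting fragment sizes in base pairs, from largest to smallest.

HindIII sites (AAGCTT) start at positions 79, 119.
HindIII cuts after the first base of each site, so after positions 79, 119.
Linear molecule, 2 cuts → 3 fragments:
  1–79 → 79 bp
  80–119 → 40 bp
  120–237 → 118 bp
Sorted largest to smallest: 118, 79, 40 bp.

118, 79, 40 bp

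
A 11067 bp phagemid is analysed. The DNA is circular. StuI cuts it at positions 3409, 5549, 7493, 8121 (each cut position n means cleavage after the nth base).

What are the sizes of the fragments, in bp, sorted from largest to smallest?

Circular molecule, 4 cuts → 4 fragments:
  5549 − 3409 = 2140 bp
  7493 − 5549 = 1944 bp
  8121 − 7493 = 628 bp
  wrap: 11067 − 8121 + 3409 = 6355 bp
Sorted largest to smallest: 6355, 2140, 1944, 628 bp.

6355, 2140, 1944, 628 bp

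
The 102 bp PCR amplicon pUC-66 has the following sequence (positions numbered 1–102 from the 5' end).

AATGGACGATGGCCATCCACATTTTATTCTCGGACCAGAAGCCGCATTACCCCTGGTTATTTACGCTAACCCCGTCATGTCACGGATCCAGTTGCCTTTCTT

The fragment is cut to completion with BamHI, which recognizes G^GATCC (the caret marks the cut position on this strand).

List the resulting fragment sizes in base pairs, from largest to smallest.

The BamHI site (GGATCC) starts at position 84.
BamHI cuts after the first base of each site, so after position 84.
Linear molecule, 1 cut → 2 fragments:
  1–84 → 84 bp
  85–102 → 18 bp
Sorted largest to smallest: 84, 18 bp.

84, 18 bp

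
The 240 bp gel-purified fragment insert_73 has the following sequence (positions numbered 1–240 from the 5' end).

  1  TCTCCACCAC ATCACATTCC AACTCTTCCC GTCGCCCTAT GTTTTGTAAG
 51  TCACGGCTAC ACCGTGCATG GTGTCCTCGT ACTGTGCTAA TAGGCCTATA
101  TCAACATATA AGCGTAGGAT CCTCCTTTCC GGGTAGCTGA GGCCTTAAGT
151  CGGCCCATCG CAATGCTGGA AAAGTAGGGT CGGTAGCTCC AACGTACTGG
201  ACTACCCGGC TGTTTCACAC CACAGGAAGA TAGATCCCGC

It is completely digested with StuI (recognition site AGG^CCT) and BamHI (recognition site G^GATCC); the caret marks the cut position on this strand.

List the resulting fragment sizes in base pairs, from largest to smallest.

StuI sites (AGGCCT) start at positions 92, 140.
StuI cuts after base 3 of each site, so after positions 94, 142.
The BamHI site (GGATCC) starts at position 117.
BamHI cuts after the first base of each site, so after position 117.
Combined cut positions: 94, 117, 142.
Linear molecule, 3 cuts → 4 fragments:
  1–94 → 94 bp
  95–117 → 23 bp
  118–142 → 25 bp
  143–240 → 98 bp
Sorted largest to smallest: 98, 94, 25, 23 bp.

98, 94, 25, 23 bp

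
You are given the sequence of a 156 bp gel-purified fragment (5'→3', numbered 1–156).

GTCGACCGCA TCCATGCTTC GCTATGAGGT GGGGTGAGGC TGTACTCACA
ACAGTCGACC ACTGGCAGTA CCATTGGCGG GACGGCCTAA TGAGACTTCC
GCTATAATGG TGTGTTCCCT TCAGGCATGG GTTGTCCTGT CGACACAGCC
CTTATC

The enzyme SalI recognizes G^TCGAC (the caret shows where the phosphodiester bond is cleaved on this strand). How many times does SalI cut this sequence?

GTCGAC occurs starting at positions 1, 54, 139.
SalI cuts at 3 sites.

3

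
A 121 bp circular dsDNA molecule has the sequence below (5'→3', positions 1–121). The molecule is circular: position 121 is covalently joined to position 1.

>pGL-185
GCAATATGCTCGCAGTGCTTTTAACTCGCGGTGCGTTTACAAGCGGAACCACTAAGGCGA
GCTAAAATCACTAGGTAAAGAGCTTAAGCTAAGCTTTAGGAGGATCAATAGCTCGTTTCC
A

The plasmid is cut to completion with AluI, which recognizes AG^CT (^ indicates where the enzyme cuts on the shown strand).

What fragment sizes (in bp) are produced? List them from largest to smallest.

AluI sites (AGCT) start at positions 60, 81, 87, 92, 110.
AluI cuts after base 2 of each site, so after positions 61, 82, 88, 93, 111.
Circular molecule, 5 cuts → 5 fragments:
  62–82 → 21 bp
  83–88 → 6 bp
  89–93 → 5 bp
  94–111 → 18 bp
  112–121 then 1–61 → 10 + 61 = 71 bp
Sorted largest to smallest: 71, 21, 18, 6, 5 bp.

71, 21, 18, 6, 5 bp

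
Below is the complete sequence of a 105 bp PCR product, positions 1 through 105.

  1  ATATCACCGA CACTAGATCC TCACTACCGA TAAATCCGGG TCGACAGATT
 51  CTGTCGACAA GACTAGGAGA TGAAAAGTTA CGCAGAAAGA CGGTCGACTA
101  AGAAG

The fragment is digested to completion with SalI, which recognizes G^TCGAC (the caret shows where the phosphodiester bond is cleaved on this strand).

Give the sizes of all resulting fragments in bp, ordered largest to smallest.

40, 40, 13, 12 bp

SalI sites (GTCGAC) start at positions 40, 53, 93.
SalI cuts after the first base of each site, so after positions 40, 53, 93.
Linear molecule, 3 cuts → 4 fragments:
  1–40 → 40 bp
  41–53 → 13 bp
  54–93 → 40 bp
  94–105 → 12 bp
Sorted largest to smallest: 40, 40, 13, 12 bp.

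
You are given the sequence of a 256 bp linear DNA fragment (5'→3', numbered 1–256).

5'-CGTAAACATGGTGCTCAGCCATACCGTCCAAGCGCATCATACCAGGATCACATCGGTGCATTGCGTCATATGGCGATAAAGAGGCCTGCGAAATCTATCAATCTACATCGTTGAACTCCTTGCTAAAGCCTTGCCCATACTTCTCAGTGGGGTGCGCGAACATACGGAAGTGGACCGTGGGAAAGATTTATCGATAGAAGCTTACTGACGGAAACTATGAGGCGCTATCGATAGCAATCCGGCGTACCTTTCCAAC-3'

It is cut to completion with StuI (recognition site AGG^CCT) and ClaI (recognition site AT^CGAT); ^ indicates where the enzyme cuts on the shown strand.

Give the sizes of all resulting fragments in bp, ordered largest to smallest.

The StuI site (AGGCCT) starts at position 82.
StuI cuts after base 3 of each site, so after position 84.
ClaI sites (ATCGAT) start at positions 190, 227.
ClaI cuts after base 2 of each site, so after positions 191, 228.
Combined cut positions: 84, 191, 228.
Linear molecule, 3 cuts → 4 fragments:
  1–84 → 84 bp
  85–191 → 107 bp
  192–228 → 37 bp
  229–256 → 28 bp
Sorted largest to smallest: 107, 84, 37, 28 bp.

107, 84, 37, 28 bp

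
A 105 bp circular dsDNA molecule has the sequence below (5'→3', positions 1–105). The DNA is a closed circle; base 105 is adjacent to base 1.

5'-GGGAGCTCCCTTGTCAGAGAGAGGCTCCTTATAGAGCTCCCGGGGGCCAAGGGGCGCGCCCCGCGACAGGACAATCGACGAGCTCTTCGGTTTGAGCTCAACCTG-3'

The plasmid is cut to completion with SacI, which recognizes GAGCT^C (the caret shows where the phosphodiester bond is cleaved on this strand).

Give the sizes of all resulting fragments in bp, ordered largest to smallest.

SacI sites (GAGCTC) start at positions 3, 34, 80, 94.
SacI cuts after base 5 of each site (before the last base), so after positions 7, 38, 84, 98.
Circular molecule, 4 cuts → 4 fragments:
  8–38 → 31 bp
  39–84 → 46 bp
  85–98 → 14 bp
  99–105 then 1–7 → 7 + 7 = 14 bp
Sorted largest to smallest: 46, 31, 14, 14 bp.

46, 31, 14, 14 bp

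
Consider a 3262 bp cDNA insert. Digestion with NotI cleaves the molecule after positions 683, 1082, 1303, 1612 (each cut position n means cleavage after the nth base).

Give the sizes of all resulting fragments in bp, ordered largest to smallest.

Linear molecule, 4 cuts → 5 fragments:
  683 − 0 = 683 bp
  1082 − 683 = 399 bp
  1303 − 1082 = 221 bp
  1612 − 1303 = 309 bp
  3262 − 1612 = 1650 bp
Sorted largest to smallest: 1650, 683, 399, 309, 221 bp.

1650, 683, 399, 309, 221 bp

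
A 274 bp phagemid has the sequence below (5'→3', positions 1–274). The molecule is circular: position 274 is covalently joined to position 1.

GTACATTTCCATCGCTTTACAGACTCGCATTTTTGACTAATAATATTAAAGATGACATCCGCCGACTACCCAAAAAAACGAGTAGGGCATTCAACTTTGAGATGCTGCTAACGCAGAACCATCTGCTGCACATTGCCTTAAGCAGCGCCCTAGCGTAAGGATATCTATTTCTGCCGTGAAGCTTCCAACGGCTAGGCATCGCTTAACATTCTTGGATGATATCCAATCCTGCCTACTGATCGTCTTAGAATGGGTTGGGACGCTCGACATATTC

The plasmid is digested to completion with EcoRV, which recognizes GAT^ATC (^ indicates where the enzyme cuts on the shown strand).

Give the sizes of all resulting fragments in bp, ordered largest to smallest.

EcoRV sites (GATATC) start at positions 160, 218.
EcoRV cuts after base 3 of each site, so after positions 162, 220.
Circular molecule, 2 cuts → 2 fragments:
  163–220 → 58 bp
  221–274 then 1–162 → 54 + 162 = 216 bp
Sorted largest to smallest: 216, 58 bp.

216, 58 bp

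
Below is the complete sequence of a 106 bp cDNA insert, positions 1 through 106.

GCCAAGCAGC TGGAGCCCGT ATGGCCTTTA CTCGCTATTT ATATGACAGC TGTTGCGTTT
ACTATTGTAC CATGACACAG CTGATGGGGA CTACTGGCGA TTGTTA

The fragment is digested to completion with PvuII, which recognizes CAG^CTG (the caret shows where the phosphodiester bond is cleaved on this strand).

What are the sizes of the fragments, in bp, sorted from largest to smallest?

PvuII sites (CAGCTG) start at positions 7, 47, 78.
PvuII cuts after base 3 of each site, so after positions 9, 49, 80.
Linear molecule, 3 cuts → 4 fragments:
  1–9 → 9 bp
  10–49 → 40 bp
  50–80 → 31 bp
  81–106 → 26 bp
Sorted largest to smallest: 40, 31, 26, 9 bp.

40, 31, 26, 9 bp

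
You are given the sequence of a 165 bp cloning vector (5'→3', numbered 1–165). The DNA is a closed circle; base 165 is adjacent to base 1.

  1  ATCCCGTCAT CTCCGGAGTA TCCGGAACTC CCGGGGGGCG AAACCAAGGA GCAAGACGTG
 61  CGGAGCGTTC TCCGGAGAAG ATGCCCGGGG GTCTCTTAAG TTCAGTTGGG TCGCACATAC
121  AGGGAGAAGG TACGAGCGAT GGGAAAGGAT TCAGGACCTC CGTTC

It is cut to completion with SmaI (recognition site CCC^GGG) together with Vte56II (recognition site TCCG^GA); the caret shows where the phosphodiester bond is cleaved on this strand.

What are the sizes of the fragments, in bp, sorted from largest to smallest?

SmaI sites (CCCGGG) start at positions 30, 84.
SmaI cuts after base 3 of each site, so after positions 32, 86.
Vte56II sites (TCCGGA) start at positions 12, 21, 71.
Vte56II cuts after base 4 of each site, so after positions 15, 24, 74.
Combined cut positions: 15, 24, 32, 74, 86.
Circular molecule, 5 cuts → 5 fragments:
  16–24 → 9 bp
  25–32 → 8 bp
  33–74 → 42 bp
  75–86 → 12 bp
  87–165 then 1–15 → 79 + 15 = 94 bp
Sorted largest to smallest: 94, 42, 12, 9, 8 bp.

94, 42, 12, 9, 8 bp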